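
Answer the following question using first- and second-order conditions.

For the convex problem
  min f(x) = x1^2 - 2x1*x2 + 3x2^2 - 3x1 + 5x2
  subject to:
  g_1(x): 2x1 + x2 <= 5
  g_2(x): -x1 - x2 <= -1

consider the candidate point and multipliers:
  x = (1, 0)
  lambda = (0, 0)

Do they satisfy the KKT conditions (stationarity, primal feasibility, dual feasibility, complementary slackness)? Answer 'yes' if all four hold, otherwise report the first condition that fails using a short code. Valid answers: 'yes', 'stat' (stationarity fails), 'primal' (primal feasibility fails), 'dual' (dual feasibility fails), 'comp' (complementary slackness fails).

Gradient of f: grad f(x) = Q x + c = (-1, 3)
Constraint values g_i(x) = a_i^T x - b_i:
  g_1((1, 0)) = -3
  g_2((1, 0)) = 0
Stationarity residual: grad f(x) + sum_i lambda_i a_i = (-1, 3)
  -> stationarity FAILS
Primal feasibility (all g_i <= 0): OK
Dual feasibility (all lambda_i >= 0): OK
Complementary slackness (lambda_i * g_i(x) = 0 for all i): OK

Verdict: the first failing condition is stationarity -> stat.

stat


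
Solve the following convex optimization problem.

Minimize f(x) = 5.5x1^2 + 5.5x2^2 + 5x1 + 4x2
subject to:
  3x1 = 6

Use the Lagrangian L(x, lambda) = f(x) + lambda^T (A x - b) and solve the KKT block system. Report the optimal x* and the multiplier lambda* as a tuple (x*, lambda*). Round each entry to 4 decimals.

Form the Lagrangian:
  L(x, lambda) = (1/2) x^T Q x + c^T x + lambda^T (A x - b)
Stationarity (grad_x L = 0): Q x + c + A^T lambda = 0.
Primal feasibility: A x = b.

This gives the KKT block system:
  [ Q   A^T ] [ x     ]   [-c ]
  [ A    0  ] [ lambda ] = [ b ]

Solving the linear system:
  x*      = (2, -0.3636)
  lambda* = (-9)
  f(x*)   = 31.2727

x* = (2, -0.3636), lambda* = (-9)


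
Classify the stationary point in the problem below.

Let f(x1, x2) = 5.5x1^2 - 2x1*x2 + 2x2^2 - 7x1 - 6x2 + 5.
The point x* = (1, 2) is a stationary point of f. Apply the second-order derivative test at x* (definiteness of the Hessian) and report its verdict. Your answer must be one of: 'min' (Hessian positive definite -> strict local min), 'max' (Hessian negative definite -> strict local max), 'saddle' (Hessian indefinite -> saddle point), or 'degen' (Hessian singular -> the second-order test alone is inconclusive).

Compute the Hessian H = grad^2 f:
  H = [[11, -2], [-2, 4]]
Verify stationarity: grad f(x*) = H x* + g = (0, 0).
Eigenvalues of H: 3.4689, 11.5311.
Both eigenvalues > 0, so H is positive definite -> x* is a strict local min.

min


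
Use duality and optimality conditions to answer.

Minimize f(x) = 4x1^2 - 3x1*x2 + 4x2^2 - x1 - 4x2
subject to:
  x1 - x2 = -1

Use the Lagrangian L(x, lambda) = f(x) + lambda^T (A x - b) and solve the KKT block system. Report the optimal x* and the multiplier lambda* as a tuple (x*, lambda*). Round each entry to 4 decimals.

Form the Lagrangian:
  L(x, lambda) = (1/2) x^T Q x + c^T x + lambda^T (A x - b)
Stationarity (grad_x L = 0): Q x + c + A^T lambda = 0.
Primal feasibility: A x = b.

This gives the KKT block system:
  [ Q   A^T ] [ x     ]   [-c ]
  [ A    0  ] [ lambda ] = [ b ]

Solving the linear system:
  x*      = (0, 1)
  lambda* = (4)
  f(x*)   = 0

x* = (0, 1), lambda* = (4)


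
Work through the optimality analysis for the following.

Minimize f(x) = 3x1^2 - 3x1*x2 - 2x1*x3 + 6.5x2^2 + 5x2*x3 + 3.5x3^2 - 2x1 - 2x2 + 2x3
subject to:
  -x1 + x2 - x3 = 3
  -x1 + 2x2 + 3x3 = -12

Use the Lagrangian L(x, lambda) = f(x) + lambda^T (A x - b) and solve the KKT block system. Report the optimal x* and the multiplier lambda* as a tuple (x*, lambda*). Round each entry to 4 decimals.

Form the Lagrangian:
  L(x, lambda) = (1/2) x^T Q x + c^T x + lambda^T (A x - b)
Stationarity (grad_x L = 0): Q x + c + A^T lambda = 0.
Primal feasibility: A x = b.

This gives the KKT block system:
  [ Q   A^T ] [ x     ]   [-c ]
  [ A    0  ] [ lambda ] = [ b ]

Solving the linear system:
  x*      = (1.1111, 0.2889, -3.8222)
  lambda* = (2.2, 9.2444)
  f(x*)   = 46.9444

x* = (1.1111, 0.2889, -3.8222), lambda* = (2.2, 9.2444)


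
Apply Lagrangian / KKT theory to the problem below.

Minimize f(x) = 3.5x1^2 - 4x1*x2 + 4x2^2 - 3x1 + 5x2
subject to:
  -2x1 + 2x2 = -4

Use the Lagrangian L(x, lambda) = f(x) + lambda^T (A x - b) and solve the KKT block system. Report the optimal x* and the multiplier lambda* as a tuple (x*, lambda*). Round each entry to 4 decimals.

Form the Lagrangian:
  L(x, lambda) = (1/2) x^T Q x + c^T x + lambda^T (A x - b)
Stationarity (grad_x L = 0): Q x + c + A^T lambda = 0.
Primal feasibility: A x = b.

This gives the KKT block system:
  [ Q   A^T ] [ x     ]   [-c ]
  [ A    0  ] [ lambda ] = [ b ]

Solving the linear system:
  x*      = (0.8571, -1.1429)
  lambda* = (3.7857)
  f(x*)   = 3.4286

x* = (0.8571, -1.1429), lambda* = (3.7857)


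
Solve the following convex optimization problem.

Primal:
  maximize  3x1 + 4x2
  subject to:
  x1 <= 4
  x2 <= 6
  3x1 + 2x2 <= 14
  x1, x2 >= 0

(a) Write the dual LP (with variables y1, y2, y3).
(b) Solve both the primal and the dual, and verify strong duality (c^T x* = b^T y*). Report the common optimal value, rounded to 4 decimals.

The standard primal-dual pair for 'max c^T x s.t. A x <= b, x >= 0' is:
  Dual:  min b^T y  s.t.  A^T y >= c,  y >= 0.

So the dual LP is:
  minimize  4y1 + 6y2 + 14y3
  subject to:
    y1 + 3y3 >= 3
    y2 + 2y3 >= 4
    y1, y2, y3 >= 0

Solving the primal: x* = (0.6667, 6).
  primal value c^T x* = 26.
Solving the dual: y* = (0, 2, 1).
  dual value b^T y* = 26.
Strong duality: c^T x* = b^T y*. Confirmed.

26


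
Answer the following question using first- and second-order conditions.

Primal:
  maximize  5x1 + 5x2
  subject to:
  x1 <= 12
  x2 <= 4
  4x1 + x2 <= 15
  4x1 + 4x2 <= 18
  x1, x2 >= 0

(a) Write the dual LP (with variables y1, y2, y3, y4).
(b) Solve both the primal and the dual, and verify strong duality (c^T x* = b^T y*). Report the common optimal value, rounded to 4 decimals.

The standard primal-dual pair for 'max c^T x s.t. A x <= b, x >= 0' is:
  Dual:  min b^T y  s.t.  A^T y >= c,  y >= 0.

So the dual LP is:
  minimize  12y1 + 4y2 + 15y3 + 18y4
  subject to:
    y1 + 4y3 + 4y4 >= 5
    y2 + y3 + 4y4 >= 5
    y1, y2, y3, y4 >= 0

Solving the primal: x* = (3.5, 1).
  primal value c^T x* = 22.5.
Solving the dual: y* = (0, 0, 0, 1.25).
  dual value b^T y* = 22.5.
Strong duality: c^T x* = b^T y*. Confirmed.

22.5


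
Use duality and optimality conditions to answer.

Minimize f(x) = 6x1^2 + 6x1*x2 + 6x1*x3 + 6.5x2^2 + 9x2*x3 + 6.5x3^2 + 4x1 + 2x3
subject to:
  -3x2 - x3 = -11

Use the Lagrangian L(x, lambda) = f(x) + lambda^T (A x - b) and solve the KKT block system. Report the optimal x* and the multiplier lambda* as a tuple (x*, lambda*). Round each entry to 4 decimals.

Form the Lagrangian:
  L(x, lambda) = (1/2) x^T Q x + c^T x + lambda^T (A x - b)
Stationarity (grad_x L = 0): Q x + c + A^T lambda = 0.
Primal feasibility: A x = b.

This gives the KKT block system:
  [ Q   A^T ] [ x     ]   [-c ]
  [ A    0  ] [ lambda ] = [ b ]

Solving the linear system:
  x*      = (-1.6771, 4.1562, -1.4688)
  lambda* = (10.25)
  f(x*)   = 51.5521

x* = (-1.6771, 4.1562, -1.4688), lambda* = (10.25)


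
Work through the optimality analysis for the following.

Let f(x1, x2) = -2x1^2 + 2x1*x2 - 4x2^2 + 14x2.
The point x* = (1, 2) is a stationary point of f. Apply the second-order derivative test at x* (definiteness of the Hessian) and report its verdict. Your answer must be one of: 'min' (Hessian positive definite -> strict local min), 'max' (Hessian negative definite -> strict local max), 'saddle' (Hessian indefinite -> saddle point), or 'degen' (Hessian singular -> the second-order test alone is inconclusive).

Compute the Hessian H = grad^2 f:
  H = [[-4, 2], [2, -8]]
Verify stationarity: grad f(x*) = H x* + g = (0, 0).
Eigenvalues of H: -8.8284, -3.1716.
Both eigenvalues < 0, so H is negative definite -> x* is a strict local max.

max


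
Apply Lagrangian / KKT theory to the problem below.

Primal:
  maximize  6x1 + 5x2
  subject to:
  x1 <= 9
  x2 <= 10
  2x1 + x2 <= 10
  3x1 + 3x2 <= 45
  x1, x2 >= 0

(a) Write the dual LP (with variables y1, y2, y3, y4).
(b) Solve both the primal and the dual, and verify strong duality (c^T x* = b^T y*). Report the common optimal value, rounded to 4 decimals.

The standard primal-dual pair for 'max c^T x s.t. A x <= b, x >= 0' is:
  Dual:  min b^T y  s.t.  A^T y >= c,  y >= 0.

So the dual LP is:
  minimize  9y1 + 10y2 + 10y3 + 45y4
  subject to:
    y1 + 2y3 + 3y4 >= 6
    y2 + y3 + 3y4 >= 5
    y1, y2, y3, y4 >= 0

Solving the primal: x* = (0, 10).
  primal value c^T x* = 50.
Solving the dual: y* = (0, 2, 3, 0).
  dual value b^T y* = 50.
Strong duality: c^T x* = b^T y*. Confirmed.

50


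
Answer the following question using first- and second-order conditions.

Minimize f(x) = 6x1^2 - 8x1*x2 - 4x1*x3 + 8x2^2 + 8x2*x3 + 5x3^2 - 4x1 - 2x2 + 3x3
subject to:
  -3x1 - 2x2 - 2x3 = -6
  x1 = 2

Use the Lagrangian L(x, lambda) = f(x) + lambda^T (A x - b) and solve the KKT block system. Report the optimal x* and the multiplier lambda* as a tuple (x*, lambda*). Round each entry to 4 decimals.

Form the Lagrangian:
  L(x, lambda) = (1/2) x^T Q x + c^T x + lambda^T (A x - b)
Stationarity (grad_x L = 0): Q x + c + A^T lambda = 0.
Primal feasibility: A x = b.

This gives the KKT block system:
  [ Q   A^T ] [ x     ]   [-c ]
  [ A    0  ] [ lambda ] = [ b ]

Solving the linear system:
  x*      = (2, 1.3, -1.3)
  lambda* = (-3.8, -26.2)
  f(x*)   = 7.55

x* = (2, 1.3, -1.3), lambda* = (-3.8, -26.2)


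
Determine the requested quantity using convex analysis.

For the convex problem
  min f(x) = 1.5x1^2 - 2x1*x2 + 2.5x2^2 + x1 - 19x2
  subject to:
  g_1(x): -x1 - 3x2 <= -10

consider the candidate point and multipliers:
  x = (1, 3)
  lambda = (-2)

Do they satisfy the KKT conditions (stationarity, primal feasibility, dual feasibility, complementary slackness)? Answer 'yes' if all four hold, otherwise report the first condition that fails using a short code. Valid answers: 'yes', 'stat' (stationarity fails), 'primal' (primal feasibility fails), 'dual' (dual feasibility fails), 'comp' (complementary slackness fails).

Gradient of f: grad f(x) = Q x + c = (-2, -6)
Constraint values g_i(x) = a_i^T x - b_i:
  g_1((1, 3)) = 0
Stationarity residual: grad f(x) + sum_i lambda_i a_i = (0, 0)
  -> stationarity OK
Primal feasibility (all g_i <= 0): OK
Dual feasibility (all lambda_i >= 0): FAILS
Complementary slackness (lambda_i * g_i(x) = 0 for all i): OK

Verdict: the first failing condition is dual_feasibility -> dual.

dual


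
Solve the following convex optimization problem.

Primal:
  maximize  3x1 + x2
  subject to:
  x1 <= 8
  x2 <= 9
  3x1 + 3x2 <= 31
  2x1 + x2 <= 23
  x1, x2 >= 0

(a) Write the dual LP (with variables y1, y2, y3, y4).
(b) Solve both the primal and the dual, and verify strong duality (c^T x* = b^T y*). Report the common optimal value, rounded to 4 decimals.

The standard primal-dual pair for 'max c^T x s.t. A x <= b, x >= 0' is:
  Dual:  min b^T y  s.t.  A^T y >= c,  y >= 0.

So the dual LP is:
  minimize  8y1 + 9y2 + 31y3 + 23y4
  subject to:
    y1 + 3y3 + 2y4 >= 3
    y2 + 3y3 + y4 >= 1
    y1, y2, y3, y4 >= 0

Solving the primal: x* = (8, 2.3333).
  primal value c^T x* = 26.3333.
Solving the dual: y* = (2, 0, 0.3333, 0).
  dual value b^T y* = 26.3333.
Strong duality: c^T x* = b^T y*. Confirmed.

26.3333


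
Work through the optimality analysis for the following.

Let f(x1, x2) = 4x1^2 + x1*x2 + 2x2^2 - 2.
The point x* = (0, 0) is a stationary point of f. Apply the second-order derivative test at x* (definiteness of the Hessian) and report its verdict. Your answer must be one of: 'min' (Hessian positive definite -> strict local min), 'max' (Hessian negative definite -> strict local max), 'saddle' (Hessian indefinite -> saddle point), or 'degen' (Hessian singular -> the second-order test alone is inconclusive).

Compute the Hessian H = grad^2 f:
  H = [[8, 1], [1, 4]]
Verify stationarity: grad f(x*) = H x* + g = (0, 0).
Eigenvalues of H: 3.7639, 8.2361.
Both eigenvalues > 0, so H is positive definite -> x* is a strict local min.

min


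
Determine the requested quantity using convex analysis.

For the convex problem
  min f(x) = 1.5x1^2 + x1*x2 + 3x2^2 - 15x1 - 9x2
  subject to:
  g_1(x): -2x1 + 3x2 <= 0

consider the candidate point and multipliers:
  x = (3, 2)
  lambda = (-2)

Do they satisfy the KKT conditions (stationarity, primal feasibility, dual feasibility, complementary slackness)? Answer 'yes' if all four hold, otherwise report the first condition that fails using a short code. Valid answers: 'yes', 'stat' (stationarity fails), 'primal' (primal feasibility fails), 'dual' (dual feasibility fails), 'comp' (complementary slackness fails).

Gradient of f: grad f(x) = Q x + c = (-4, 6)
Constraint values g_i(x) = a_i^T x - b_i:
  g_1((3, 2)) = 0
Stationarity residual: grad f(x) + sum_i lambda_i a_i = (0, 0)
  -> stationarity OK
Primal feasibility (all g_i <= 0): OK
Dual feasibility (all lambda_i >= 0): FAILS
Complementary slackness (lambda_i * g_i(x) = 0 for all i): OK

Verdict: the first failing condition is dual_feasibility -> dual.

dual


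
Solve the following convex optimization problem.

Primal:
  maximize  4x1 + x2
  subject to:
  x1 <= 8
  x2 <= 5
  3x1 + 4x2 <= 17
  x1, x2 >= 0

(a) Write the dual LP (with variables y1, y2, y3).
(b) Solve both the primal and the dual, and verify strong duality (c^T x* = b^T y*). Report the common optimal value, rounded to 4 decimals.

The standard primal-dual pair for 'max c^T x s.t. A x <= b, x >= 0' is:
  Dual:  min b^T y  s.t.  A^T y >= c,  y >= 0.

So the dual LP is:
  minimize  8y1 + 5y2 + 17y3
  subject to:
    y1 + 3y3 >= 4
    y2 + 4y3 >= 1
    y1, y2, y3 >= 0

Solving the primal: x* = (5.6667, 0).
  primal value c^T x* = 22.6667.
Solving the dual: y* = (0, 0, 1.3333).
  dual value b^T y* = 22.6667.
Strong duality: c^T x* = b^T y*. Confirmed.

22.6667


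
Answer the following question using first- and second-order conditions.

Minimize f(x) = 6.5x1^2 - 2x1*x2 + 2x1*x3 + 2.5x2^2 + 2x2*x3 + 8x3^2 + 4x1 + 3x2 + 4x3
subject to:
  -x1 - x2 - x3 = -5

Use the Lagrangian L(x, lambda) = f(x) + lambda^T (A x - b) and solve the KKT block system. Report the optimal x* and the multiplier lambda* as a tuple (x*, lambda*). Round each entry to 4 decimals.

Form the Lagrangian:
  L(x, lambda) = (1/2) x^T Q x + c^T x + lambda^T (A x - b)
Stationarity (grad_x L = 0): Q x + c + A^T lambda = 0.
Primal feasibility: A x = b.

This gives the KKT block system:
  [ Q   A^T ] [ x     ]   [-c ]
  [ A    0  ] [ lambda ] = [ b ]

Solving the linear system:
  x*      = (1.4769, 3.3077, 0.2154)
  lambda* = (17.0154)
  f(x*)   = 50.8846

x* = (1.4769, 3.3077, 0.2154), lambda* = (17.0154)


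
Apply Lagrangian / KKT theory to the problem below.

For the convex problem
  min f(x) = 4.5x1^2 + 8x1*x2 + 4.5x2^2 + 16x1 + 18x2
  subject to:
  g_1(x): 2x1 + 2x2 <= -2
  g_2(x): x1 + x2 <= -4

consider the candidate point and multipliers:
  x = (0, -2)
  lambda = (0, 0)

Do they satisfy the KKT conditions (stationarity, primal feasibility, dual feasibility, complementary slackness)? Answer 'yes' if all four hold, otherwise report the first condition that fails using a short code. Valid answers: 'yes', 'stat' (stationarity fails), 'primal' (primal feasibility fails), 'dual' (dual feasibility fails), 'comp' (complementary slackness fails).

Gradient of f: grad f(x) = Q x + c = (0, 0)
Constraint values g_i(x) = a_i^T x - b_i:
  g_1((0, -2)) = -2
  g_2((0, -2)) = 2
Stationarity residual: grad f(x) + sum_i lambda_i a_i = (0, 0)
  -> stationarity OK
Primal feasibility (all g_i <= 0): FAILS
Dual feasibility (all lambda_i >= 0): OK
Complementary slackness (lambda_i * g_i(x) = 0 for all i): OK

Verdict: the first failing condition is primal_feasibility -> primal.

primal


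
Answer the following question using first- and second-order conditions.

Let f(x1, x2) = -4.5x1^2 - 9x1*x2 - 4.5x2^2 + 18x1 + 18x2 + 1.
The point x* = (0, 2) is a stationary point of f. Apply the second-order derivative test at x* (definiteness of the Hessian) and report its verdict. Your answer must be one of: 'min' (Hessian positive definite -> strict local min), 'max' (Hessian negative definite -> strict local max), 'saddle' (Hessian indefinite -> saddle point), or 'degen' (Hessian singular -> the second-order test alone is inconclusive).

Compute the Hessian H = grad^2 f:
  H = [[-9, -9], [-9, -9]]
Verify stationarity: grad f(x*) = H x* + g = (0, 0).
Eigenvalues of H: -18, 0.
H has a zero eigenvalue (singular; negative semidefinite but not definite), so H is neither positive definite, negative definite, nor indefinite. The second-order test alone is inconclusive -> degen.
(Indeed, f is constant along the null direction of H through x*, so x* is not a strict local extremum.)

degen


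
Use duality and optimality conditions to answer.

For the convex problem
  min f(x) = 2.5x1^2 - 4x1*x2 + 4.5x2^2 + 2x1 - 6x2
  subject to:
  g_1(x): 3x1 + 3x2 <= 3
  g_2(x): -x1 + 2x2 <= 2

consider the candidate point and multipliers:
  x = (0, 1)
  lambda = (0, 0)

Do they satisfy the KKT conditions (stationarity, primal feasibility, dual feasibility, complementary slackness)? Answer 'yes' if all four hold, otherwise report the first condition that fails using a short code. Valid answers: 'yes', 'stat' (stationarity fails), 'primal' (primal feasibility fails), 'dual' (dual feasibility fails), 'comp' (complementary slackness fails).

Gradient of f: grad f(x) = Q x + c = (-2, 3)
Constraint values g_i(x) = a_i^T x - b_i:
  g_1((0, 1)) = 0
  g_2((0, 1)) = 0
Stationarity residual: grad f(x) + sum_i lambda_i a_i = (-2, 3)
  -> stationarity FAILS
Primal feasibility (all g_i <= 0): OK
Dual feasibility (all lambda_i >= 0): OK
Complementary slackness (lambda_i * g_i(x) = 0 for all i): OK

Verdict: the first failing condition is stationarity -> stat.

stat


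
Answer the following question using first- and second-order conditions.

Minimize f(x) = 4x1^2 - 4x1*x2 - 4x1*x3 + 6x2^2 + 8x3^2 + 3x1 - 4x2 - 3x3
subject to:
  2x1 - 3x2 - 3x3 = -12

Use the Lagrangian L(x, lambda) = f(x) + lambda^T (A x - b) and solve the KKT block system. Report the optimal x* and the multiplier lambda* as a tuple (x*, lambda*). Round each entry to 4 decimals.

Form the Lagrangian:
  L(x, lambda) = (1/2) x^T Q x + c^T x + lambda^T (A x - b)
Stationarity (grad_x L = 0): Q x + c + A^T lambda = 0.
Primal feasibility: A x = b.

This gives the KKT block system:
  [ Q   A^T ] [ x     ]   [-c ]
  [ A    0  ] [ lambda ] = [ b ]

Solving the linear system:
  x*      = (-0.5083, 2.1278, 1.5333)
  lambda* = (7.8556)
  f(x*)   = 39.8153

x* = (-0.5083, 2.1278, 1.5333), lambda* = (7.8556)


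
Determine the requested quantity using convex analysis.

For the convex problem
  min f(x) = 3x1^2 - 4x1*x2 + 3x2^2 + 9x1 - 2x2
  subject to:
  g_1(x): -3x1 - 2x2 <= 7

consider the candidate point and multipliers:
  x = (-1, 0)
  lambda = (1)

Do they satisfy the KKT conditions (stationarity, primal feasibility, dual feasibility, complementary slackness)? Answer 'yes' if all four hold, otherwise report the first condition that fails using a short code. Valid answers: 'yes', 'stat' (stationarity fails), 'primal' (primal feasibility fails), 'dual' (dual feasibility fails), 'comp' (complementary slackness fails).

Gradient of f: grad f(x) = Q x + c = (3, 2)
Constraint values g_i(x) = a_i^T x - b_i:
  g_1((-1, 0)) = -4
Stationarity residual: grad f(x) + sum_i lambda_i a_i = (0, 0)
  -> stationarity OK
Primal feasibility (all g_i <= 0): OK
Dual feasibility (all lambda_i >= 0): OK
Complementary slackness (lambda_i * g_i(x) = 0 for all i): FAILS

Verdict: the first failing condition is complementary_slackness -> comp.

comp


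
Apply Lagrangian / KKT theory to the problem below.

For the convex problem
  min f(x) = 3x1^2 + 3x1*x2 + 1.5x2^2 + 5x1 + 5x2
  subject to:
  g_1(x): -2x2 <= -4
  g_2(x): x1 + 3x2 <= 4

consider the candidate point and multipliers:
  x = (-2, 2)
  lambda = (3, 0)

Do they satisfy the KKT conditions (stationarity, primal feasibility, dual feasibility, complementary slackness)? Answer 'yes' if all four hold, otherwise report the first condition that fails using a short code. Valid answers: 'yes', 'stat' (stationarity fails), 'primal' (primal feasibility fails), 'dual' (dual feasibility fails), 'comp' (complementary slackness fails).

Gradient of f: grad f(x) = Q x + c = (-1, 5)
Constraint values g_i(x) = a_i^T x - b_i:
  g_1((-2, 2)) = 0
  g_2((-2, 2)) = 0
Stationarity residual: grad f(x) + sum_i lambda_i a_i = (-1, -1)
  -> stationarity FAILS
Primal feasibility (all g_i <= 0): OK
Dual feasibility (all lambda_i >= 0): OK
Complementary slackness (lambda_i * g_i(x) = 0 for all i): OK

Verdict: the first failing condition is stationarity -> stat.

stat


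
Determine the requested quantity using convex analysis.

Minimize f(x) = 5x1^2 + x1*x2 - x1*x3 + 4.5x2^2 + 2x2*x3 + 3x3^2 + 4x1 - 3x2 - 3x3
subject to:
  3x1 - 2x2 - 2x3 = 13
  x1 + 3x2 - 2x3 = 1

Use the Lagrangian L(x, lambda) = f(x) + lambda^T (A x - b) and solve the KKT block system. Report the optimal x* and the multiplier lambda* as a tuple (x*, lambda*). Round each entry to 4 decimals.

Form the Lagrangian:
  L(x, lambda) = (1/2) x^T Q x + c^T x + lambda^T (A x - b)
Stationarity (grad_x L = 0): Q x + c + A^T lambda = 0.
Primal feasibility: A x = b.

This gives the KKT block system:
  [ Q   A^T ] [ x     ]   [-c ]
  [ A    0  ] [ lambda ] = [ b ]

Solving the linear system:
  x*      = (2.2592, -1.4963, -1.6149)
  lambda* = (-8.8699, -0.1007)
  f(x*)   = 66.8898

x* = (2.2592, -1.4963, -1.6149), lambda* = (-8.8699, -0.1007)


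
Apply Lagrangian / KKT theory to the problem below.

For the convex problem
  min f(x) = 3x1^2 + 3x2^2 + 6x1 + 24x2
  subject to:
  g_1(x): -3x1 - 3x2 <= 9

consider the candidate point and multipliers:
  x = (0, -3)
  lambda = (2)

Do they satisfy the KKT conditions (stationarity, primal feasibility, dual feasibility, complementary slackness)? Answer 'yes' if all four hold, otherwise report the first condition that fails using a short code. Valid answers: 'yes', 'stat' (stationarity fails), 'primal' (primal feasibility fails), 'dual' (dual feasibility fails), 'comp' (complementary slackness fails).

Gradient of f: grad f(x) = Q x + c = (6, 6)
Constraint values g_i(x) = a_i^T x - b_i:
  g_1((0, -3)) = 0
Stationarity residual: grad f(x) + sum_i lambda_i a_i = (0, 0)
  -> stationarity OK
Primal feasibility (all g_i <= 0): OK
Dual feasibility (all lambda_i >= 0): OK
Complementary slackness (lambda_i * g_i(x) = 0 for all i): OK

Verdict: yes, KKT holds.

yes


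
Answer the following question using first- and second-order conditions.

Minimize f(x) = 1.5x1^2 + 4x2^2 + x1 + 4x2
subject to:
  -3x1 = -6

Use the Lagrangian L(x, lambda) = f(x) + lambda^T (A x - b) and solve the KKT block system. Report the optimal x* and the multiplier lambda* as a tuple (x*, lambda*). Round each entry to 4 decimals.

Form the Lagrangian:
  L(x, lambda) = (1/2) x^T Q x + c^T x + lambda^T (A x - b)
Stationarity (grad_x L = 0): Q x + c + A^T lambda = 0.
Primal feasibility: A x = b.

This gives the KKT block system:
  [ Q   A^T ] [ x     ]   [-c ]
  [ A    0  ] [ lambda ] = [ b ]

Solving the linear system:
  x*      = (2, -0.5)
  lambda* = (2.3333)
  f(x*)   = 7

x* = (2, -0.5), lambda* = (2.3333)


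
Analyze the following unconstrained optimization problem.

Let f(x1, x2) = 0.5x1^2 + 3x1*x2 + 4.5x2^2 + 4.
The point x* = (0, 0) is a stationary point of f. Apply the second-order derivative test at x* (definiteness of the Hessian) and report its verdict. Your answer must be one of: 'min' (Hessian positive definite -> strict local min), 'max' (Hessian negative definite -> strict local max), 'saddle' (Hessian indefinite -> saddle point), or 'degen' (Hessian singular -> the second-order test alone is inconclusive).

Compute the Hessian H = grad^2 f:
  H = [[1, 3], [3, 9]]
Verify stationarity: grad f(x*) = H x* + g = (0, 0).
Eigenvalues of H: 0, 10.
H has a zero eigenvalue (singular; positive semidefinite but not definite), so H is neither positive definite, negative definite, nor indefinite. The second-order test alone is inconclusive -> degen.
(Indeed, f is constant along the null direction of H through x*, so x* is not a strict local extremum.)

degen


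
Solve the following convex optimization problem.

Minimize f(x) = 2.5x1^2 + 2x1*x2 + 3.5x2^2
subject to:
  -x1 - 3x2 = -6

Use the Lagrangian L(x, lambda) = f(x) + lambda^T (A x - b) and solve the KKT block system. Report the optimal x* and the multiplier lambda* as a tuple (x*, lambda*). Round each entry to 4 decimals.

Form the Lagrangian:
  L(x, lambda) = (1/2) x^T Q x + c^T x + lambda^T (A x - b)
Stationarity (grad_x L = 0): Q x + c + A^T lambda = 0.
Primal feasibility: A x = b.

This gives the KKT block system:
  [ Q   A^T ] [ x     ]   [-c ]
  [ A    0  ] [ lambda ] = [ b ]

Solving the linear system:
  x*      = (0.15, 1.95)
  lambda* = (4.65)
  f(x*)   = 13.95

x* = (0.15, 1.95), lambda* = (4.65)


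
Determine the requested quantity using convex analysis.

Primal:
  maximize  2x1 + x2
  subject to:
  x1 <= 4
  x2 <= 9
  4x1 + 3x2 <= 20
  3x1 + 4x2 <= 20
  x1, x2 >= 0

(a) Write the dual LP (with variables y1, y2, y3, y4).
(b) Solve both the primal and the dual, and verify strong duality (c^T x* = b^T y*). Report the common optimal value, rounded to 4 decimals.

The standard primal-dual pair for 'max c^T x s.t. A x <= b, x >= 0' is:
  Dual:  min b^T y  s.t.  A^T y >= c,  y >= 0.

So the dual LP is:
  minimize  4y1 + 9y2 + 20y3 + 20y4
  subject to:
    y1 + 4y3 + 3y4 >= 2
    y2 + 3y3 + 4y4 >= 1
    y1, y2, y3, y4 >= 0

Solving the primal: x* = (4, 1.3333).
  primal value c^T x* = 9.3333.
Solving the dual: y* = (0.6667, 0, 0.3333, 0).
  dual value b^T y* = 9.3333.
Strong duality: c^T x* = b^T y*. Confirmed.

9.3333


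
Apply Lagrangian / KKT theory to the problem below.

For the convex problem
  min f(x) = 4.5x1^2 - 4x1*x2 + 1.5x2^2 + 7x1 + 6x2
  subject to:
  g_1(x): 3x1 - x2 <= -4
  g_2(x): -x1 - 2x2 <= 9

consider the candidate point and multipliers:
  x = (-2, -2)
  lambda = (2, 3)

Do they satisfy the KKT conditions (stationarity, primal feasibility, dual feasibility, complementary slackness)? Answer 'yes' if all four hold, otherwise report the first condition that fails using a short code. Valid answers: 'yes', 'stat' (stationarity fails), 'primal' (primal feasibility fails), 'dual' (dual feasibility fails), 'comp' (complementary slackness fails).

Gradient of f: grad f(x) = Q x + c = (-3, 8)
Constraint values g_i(x) = a_i^T x - b_i:
  g_1((-2, -2)) = 0
  g_2((-2, -2)) = -3
Stationarity residual: grad f(x) + sum_i lambda_i a_i = (0, 0)
  -> stationarity OK
Primal feasibility (all g_i <= 0): OK
Dual feasibility (all lambda_i >= 0): OK
Complementary slackness (lambda_i * g_i(x) = 0 for all i): FAILS

Verdict: the first failing condition is complementary_slackness -> comp.

comp


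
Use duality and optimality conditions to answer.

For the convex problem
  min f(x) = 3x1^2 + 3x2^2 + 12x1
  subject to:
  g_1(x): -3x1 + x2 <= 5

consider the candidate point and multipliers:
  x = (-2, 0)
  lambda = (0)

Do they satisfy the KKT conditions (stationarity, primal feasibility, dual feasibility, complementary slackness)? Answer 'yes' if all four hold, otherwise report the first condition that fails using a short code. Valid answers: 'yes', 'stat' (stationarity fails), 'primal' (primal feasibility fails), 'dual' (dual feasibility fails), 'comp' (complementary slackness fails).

Gradient of f: grad f(x) = Q x + c = (0, 0)
Constraint values g_i(x) = a_i^T x - b_i:
  g_1((-2, 0)) = 1
Stationarity residual: grad f(x) + sum_i lambda_i a_i = (0, 0)
  -> stationarity OK
Primal feasibility (all g_i <= 0): FAILS
Dual feasibility (all lambda_i >= 0): OK
Complementary slackness (lambda_i * g_i(x) = 0 for all i): OK

Verdict: the first failing condition is primal_feasibility -> primal.

primal


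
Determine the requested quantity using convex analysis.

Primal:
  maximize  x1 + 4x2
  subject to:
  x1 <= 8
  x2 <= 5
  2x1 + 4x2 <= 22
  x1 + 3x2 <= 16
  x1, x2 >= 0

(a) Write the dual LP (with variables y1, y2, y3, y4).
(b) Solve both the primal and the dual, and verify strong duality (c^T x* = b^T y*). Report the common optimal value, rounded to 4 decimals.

The standard primal-dual pair for 'max c^T x s.t. A x <= b, x >= 0' is:
  Dual:  min b^T y  s.t.  A^T y >= c,  y >= 0.

So the dual LP is:
  minimize  8y1 + 5y2 + 22y3 + 16y4
  subject to:
    y1 + 2y3 + y4 >= 1
    y2 + 4y3 + 3y4 >= 4
    y1, y2, y3, y4 >= 0

Solving the primal: x* = (1, 5).
  primal value c^T x* = 21.
Solving the dual: y* = (0, 2, 0.5, 0).
  dual value b^T y* = 21.
Strong duality: c^T x* = b^T y*. Confirmed.

21


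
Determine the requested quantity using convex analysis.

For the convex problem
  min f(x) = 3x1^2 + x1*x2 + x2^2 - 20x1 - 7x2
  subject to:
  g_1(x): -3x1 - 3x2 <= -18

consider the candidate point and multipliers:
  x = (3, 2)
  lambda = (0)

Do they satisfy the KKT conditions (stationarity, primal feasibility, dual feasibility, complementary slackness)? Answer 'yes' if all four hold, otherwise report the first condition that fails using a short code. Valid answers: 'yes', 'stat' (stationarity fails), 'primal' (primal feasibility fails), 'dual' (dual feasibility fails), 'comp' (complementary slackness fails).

Gradient of f: grad f(x) = Q x + c = (0, 0)
Constraint values g_i(x) = a_i^T x - b_i:
  g_1((3, 2)) = 3
Stationarity residual: grad f(x) + sum_i lambda_i a_i = (0, 0)
  -> stationarity OK
Primal feasibility (all g_i <= 0): FAILS
Dual feasibility (all lambda_i >= 0): OK
Complementary slackness (lambda_i * g_i(x) = 0 for all i): OK

Verdict: the first failing condition is primal_feasibility -> primal.

primal


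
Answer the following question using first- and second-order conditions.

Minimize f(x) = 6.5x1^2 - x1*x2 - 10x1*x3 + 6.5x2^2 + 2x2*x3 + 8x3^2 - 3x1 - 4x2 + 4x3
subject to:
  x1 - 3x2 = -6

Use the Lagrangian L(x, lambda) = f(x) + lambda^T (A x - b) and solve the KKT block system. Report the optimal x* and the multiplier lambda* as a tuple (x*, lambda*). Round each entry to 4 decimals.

Form the Lagrangian:
  L(x, lambda) = (1/2) x^T Q x + c^T x + lambda^T (A x - b)
Stationarity (grad_x L = 0): Q x + c + A^T lambda = 0.
Primal feasibility: A x = b.

This gives the KKT block system:
  [ Q   A^T ] [ x     ]   [-c ]
  [ A    0  ] [ lambda ] = [ b ]

Solving the linear system:
  x*      = (-0.84, 1.72, -0.99)
  lambda* = (5.74)
  f(x*)   = 13.06

x* = (-0.84, 1.72, -0.99), lambda* = (5.74)


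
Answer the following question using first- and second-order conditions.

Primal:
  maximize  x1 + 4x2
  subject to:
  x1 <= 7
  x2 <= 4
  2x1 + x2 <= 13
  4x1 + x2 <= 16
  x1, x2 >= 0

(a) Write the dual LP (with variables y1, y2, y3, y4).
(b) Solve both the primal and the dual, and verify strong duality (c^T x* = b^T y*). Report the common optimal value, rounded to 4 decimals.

The standard primal-dual pair for 'max c^T x s.t. A x <= b, x >= 0' is:
  Dual:  min b^T y  s.t.  A^T y >= c,  y >= 0.

So the dual LP is:
  minimize  7y1 + 4y2 + 13y3 + 16y4
  subject to:
    y1 + 2y3 + 4y4 >= 1
    y2 + y3 + y4 >= 4
    y1, y2, y3, y4 >= 0

Solving the primal: x* = (3, 4).
  primal value c^T x* = 19.
Solving the dual: y* = (0, 3.75, 0, 0.25).
  dual value b^T y* = 19.
Strong duality: c^T x* = b^T y*. Confirmed.

19


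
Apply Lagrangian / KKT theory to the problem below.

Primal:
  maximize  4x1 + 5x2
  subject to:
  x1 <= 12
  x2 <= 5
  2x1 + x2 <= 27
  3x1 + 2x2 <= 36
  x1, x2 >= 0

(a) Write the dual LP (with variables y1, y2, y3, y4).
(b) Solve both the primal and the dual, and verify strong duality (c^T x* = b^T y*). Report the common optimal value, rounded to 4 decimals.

The standard primal-dual pair for 'max c^T x s.t. A x <= b, x >= 0' is:
  Dual:  min b^T y  s.t.  A^T y >= c,  y >= 0.

So the dual LP is:
  minimize  12y1 + 5y2 + 27y3 + 36y4
  subject to:
    y1 + 2y3 + 3y4 >= 4
    y2 + y3 + 2y4 >= 5
    y1, y2, y3, y4 >= 0

Solving the primal: x* = (8.6667, 5).
  primal value c^T x* = 59.6667.
Solving the dual: y* = (0, 2.3333, 0, 1.3333).
  dual value b^T y* = 59.6667.
Strong duality: c^T x* = b^T y*. Confirmed.

59.6667


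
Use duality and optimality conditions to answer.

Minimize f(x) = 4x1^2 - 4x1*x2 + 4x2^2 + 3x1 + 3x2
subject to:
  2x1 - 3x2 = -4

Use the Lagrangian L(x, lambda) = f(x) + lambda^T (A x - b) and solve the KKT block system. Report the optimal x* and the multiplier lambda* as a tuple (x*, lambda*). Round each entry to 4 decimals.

Form the Lagrangian:
  L(x, lambda) = (1/2) x^T Q x + c^T x + lambda^T (A x - b)
Stationarity (grad_x L = 0): Q x + c + A^T lambda = 0.
Primal feasibility: A x = b.

This gives the KKT block system:
  [ Q   A^T ] [ x     ]   [-c ]
  [ A    0  ] [ lambda ] = [ b ]

Solving the linear system:
  x*      = (-1.0893, 0.6071)
  lambda* = (4.0714)
  f(x*)   = 7.4196

x* = (-1.0893, 0.6071), lambda* = (4.0714)


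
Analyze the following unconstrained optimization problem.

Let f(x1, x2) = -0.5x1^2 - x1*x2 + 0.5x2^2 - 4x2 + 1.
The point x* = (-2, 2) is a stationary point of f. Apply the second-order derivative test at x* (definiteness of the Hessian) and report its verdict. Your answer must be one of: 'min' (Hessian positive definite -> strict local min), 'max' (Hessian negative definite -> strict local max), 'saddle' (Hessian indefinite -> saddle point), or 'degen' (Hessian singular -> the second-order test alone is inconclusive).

Compute the Hessian H = grad^2 f:
  H = [[-1, -1], [-1, 1]]
Verify stationarity: grad f(x*) = H x* + g = (0, 0).
Eigenvalues of H: -1.4142, 1.4142.
Eigenvalues have mixed signs, so H is indefinite -> x* is a saddle point.

saddle


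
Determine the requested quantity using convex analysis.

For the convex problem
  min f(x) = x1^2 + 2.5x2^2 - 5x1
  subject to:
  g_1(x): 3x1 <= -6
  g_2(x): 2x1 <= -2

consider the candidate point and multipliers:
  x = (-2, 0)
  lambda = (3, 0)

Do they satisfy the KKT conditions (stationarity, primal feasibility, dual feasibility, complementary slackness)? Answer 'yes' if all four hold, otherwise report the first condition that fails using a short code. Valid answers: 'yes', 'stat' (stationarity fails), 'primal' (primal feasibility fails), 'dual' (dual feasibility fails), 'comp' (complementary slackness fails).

Gradient of f: grad f(x) = Q x + c = (-9, 0)
Constraint values g_i(x) = a_i^T x - b_i:
  g_1((-2, 0)) = 0
  g_2((-2, 0)) = -2
Stationarity residual: grad f(x) + sum_i lambda_i a_i = (0, 0)
  -> stationarity OK
Primal feasibility (all g_i <= 0): OK
Dual feasibility (all lambda_i >= 0): OK
Complementary slackness (lambda_i * g_i(x) = 0 for all i): OK

Verdict: yes, KKT holds.

yes


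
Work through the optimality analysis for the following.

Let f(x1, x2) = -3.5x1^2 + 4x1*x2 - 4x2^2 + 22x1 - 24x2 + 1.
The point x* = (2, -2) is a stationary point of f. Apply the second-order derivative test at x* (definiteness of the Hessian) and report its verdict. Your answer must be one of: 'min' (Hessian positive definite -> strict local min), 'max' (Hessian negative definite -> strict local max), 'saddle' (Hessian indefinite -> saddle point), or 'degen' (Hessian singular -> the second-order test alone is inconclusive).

Compute the Hessian H = grad^2 f:
  H = [[-7, 4], [4, -8]]
Verify stationarity: grad f(x*) = H x* + g = (0, 0).
Eigenvalues of H: -11.5311, -3.4689.
Both eigenvalues < 0, so H is negative definite -> x* is a strict local max.

max


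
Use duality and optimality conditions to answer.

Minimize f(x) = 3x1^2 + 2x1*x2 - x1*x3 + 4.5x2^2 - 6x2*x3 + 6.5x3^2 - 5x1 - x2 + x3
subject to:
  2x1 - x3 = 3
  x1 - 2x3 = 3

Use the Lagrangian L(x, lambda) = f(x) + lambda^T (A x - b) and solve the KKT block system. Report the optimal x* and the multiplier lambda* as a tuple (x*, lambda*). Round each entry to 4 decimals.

Form the Lagrangian:
  L(x, lambda) = (1/2) x^T Q x + c^T x + lambda^T (A x - b)
Stationarity (grad_x L = 0): Q x + c + A^T lambda = 0.
Primal feasibility: A x = b.

This gives the KKT block system:
  [ Q   A^T ] [ x     ]   [-c ]
  [ A    0  ] [ lambda ] = [ b ]

Solving the linear system:
  x*      = (1, -0.7778, -1)
  lambda* = (2.4815, -5.4074)
  f(x*)   = 1.7778

x* = (1, -0.7778, -1), lambda* = (2.4815, -5.4074)


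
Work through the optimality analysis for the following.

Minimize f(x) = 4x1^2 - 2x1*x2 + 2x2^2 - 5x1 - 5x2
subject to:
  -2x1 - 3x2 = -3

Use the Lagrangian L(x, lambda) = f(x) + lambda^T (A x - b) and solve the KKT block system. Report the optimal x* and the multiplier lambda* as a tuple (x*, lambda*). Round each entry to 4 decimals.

Form the Lagrangian:
  L(x, lambda) = (1/2) x^T Q x + c^T x + lambda^T (A x - b)
Stationarity (grad_x L = 0): Q x + c + A^T lambda = 0.
Primal feasibility: A x = b.

This gives the KKT block system:
  [ Q   A^T ] [ x     ]   [-c ]
  [ A    0  ] [ lambda ] = [ b ]

Solving the linear system:
  x*      = (0.5089, 0.6607)
  lambda* = (-1.125)
  f(x*)   = -4.6116

x* = (0.5089, 0.6607), lambda* = (-1.125)


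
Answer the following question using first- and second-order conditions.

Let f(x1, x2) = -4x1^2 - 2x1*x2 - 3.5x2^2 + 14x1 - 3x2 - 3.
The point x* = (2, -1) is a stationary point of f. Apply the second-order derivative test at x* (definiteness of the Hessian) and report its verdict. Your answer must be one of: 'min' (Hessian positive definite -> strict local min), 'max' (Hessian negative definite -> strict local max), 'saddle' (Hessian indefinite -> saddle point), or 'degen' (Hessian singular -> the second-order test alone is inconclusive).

Compute the Hessian H = grad^2 f:
  H = [[-8, -2], [-2, -7]]
Verify stationarity: grad f(x*) = H x* + g = (0, 0).
Eigenvalues of H: -9.5616, -5.4384.
Both eigenvalues < 0, so H is negative definite -> x* is a strict local max.

max


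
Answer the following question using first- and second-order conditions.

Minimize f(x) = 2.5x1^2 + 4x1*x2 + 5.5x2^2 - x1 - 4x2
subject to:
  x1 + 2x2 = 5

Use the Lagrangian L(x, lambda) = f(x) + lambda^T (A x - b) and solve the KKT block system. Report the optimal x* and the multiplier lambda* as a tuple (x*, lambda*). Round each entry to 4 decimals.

Form the Lagrangian:
  L(x, lambda) = (1/2) x^T Q x + c^T x + lambda^T (A x - b)
Stationarity (grad_x L = 0): Q x + c + A^T lambda = 0.
Primal feasibility: A x = b.

This gives the KKT block system:
  [ Q   A^T ] [ x     ]   [-c ]
  [ A    0  ] [ lambda ] = [ b ]

Solving the linear system:
  x*      = (0.7333, 2.1333)
  lambda* = (-11.2)
  f(x*)   = 23.3667

x* = (0.7333, 2.1333), lambda* = (-11.2)


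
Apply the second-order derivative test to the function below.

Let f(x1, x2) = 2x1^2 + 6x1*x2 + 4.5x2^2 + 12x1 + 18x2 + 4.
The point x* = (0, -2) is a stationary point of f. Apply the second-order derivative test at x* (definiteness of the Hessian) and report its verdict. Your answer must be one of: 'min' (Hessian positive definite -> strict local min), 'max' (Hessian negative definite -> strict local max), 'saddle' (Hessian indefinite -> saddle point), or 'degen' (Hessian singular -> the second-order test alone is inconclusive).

Compute the Hessian H = grad^2 f:
  H = [[4, 6], [6, 9]]
Verify stationarity: grad f(x*) = H x* + g = (0, 0).
Eigenvalues of H: 0, 13.
H has a zero eigenvalue (singular; positive semidefinite but not definite), so H is neither positive definite, negative definite, nor indefinite. The second-order test alone is inconclusive -> degen.
(Indeed, f is constant along the null direction of H through x*, so x* is not a strict local extremum.)

degen


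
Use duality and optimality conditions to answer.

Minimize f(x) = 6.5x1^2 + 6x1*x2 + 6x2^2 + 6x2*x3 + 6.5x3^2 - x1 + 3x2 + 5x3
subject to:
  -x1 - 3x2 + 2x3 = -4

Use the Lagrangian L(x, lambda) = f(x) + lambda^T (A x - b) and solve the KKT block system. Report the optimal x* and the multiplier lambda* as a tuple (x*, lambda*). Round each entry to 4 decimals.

Form the Lagrangian:
  L(x, lambda) = (1/2) x^T Q x + c^T x + lambda^T (A x - b)
Stationarity (grad_x L = 0): Q x + c + A^T lambda = 0.
Primal feasibility: A x = b.

This gives the KKT block system:
  [ Q   A^T ] [ x     ]   [-c ]
  [ A    0  ] [ lambda ] = [ b ]

Solving the linear system:
  x*      = (-0.1276, 0.7239, -0.9779)
  lambda* = (1.6847)
  f(x*)   = 2.0742

x* = (-0.1276, 0.7239, -0.9779), lambda* = (1.6847)
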